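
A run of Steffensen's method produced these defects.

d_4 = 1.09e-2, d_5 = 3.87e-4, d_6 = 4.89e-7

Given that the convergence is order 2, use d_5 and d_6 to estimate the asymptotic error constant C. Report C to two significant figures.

C ≈ d_6 / d_5^2
  = 4.89e-7 / (3.87e-4)^2
  = 4.89e-7 / 1.49769e-07 ≈ 3.265

3.3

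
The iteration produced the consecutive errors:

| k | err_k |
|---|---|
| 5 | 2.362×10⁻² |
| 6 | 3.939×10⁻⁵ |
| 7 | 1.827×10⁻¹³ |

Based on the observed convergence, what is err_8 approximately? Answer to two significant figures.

1.8e-38

First estimate the order: p ≈ ln(err_7/err_6) / ln(err_6/err_5) = ln(1.827×10⁻¹³/3.939×10⁻⁵)/ln(3.939×10⁻⁵/2.362×10⁻²) = ln(4.63823e-09)/ln(0.00166765) ≈ 3.0000.
Then err_8 ≈ err_7·(err_7/err_6)^p = 1.827×10⁻¹³·(4.63823e-09)^3.0000 = 1.827×10⁻¹³·9.97831e-26 ≈ 1.823e-38.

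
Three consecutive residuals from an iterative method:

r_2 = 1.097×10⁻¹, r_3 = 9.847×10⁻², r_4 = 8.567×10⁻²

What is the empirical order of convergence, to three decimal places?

1.289

p ≈ ln(r_4/r_3) / ln(r_3/r_2)
  = ln(8.567×10⁻²/9.847×10⁻²) / ln(9.847×10⁻²/1.097×10⁻¹)
  = ln(0.870011) / ln(0.89763)
  = -0.139249 / -0.107997 ≈ 1.289378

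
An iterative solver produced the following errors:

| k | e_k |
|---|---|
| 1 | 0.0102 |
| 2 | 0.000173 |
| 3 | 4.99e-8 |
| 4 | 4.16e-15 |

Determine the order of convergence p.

2

Consecutive ratios: e_4/e_3 = 4.16e-15/4.99e-8 = 8.33667e-08, e_3/e_2 = 4.99e-8/0.000173 = 0.000288439.
p ≈ ln(8.33667e-08)/ln(0.000288439) = -16.3000/-8.1510 ≈ 2.00.
So the convergence is quadratic (order 2).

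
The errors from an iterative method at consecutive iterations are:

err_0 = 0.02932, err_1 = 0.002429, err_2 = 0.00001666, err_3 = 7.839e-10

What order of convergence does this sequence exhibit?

2

Consecutive ratios: err_3/err_2 = 7.839e-10/0.00001666 = 4.70528e-05, err_2/err_1 = 0.00001666/0.002429 = 0.00685879.
p ≈ ln(4.70528e-05)/ln(0.00685879) = -9.9642/-4.9822 ≈ 2.00.
So the convergence is quadratic (order 2).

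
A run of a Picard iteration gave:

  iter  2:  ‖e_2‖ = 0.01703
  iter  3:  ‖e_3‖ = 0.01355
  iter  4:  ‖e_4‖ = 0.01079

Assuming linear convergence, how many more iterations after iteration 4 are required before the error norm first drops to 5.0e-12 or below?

Rate ρ ≈ ‖e_4‖/‖e_3‖ = 0.01079/0.01355 = 0.7963.
After j more steps, ‖e_{4+j}‖ ≈ 0.01079·ρ^j; need ρ^j ≤ 5.0e-12/0.01079 = 4.63392e-10.
j ≥ ln(4.63392e-10)/ln(0.7963) = -21.4924/-0.22778 = 94.356.
So 95 more iterations are needed.

95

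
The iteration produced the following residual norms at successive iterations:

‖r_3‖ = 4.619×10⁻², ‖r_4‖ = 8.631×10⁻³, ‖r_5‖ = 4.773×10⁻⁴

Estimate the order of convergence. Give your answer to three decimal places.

p ≈ ln(‖r_5‖/‖r_4‖) / ln(‖r_4‖/‖r_3‖)
  = ln(4.773×10⁻⁴/8.631×10⁻³) / ln(8.631×10⁻³/4.619×10⁻²)
  = ln(0.0553007) / ln(0.186859)
  = -2.894970 / -1.677401 ≈ 1.725866

1.726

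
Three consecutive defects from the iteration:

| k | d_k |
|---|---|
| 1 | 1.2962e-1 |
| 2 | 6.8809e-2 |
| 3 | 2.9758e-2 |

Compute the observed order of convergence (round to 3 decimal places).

p ≈ ln(d_3/d_2) / ln(d_2/d_1)
  = ln(2.9758e-2/6.8809e-2) / ln(6.8809e-2/1.2962e-1)
  = ln(0.432472) / ln(0.530852)
  = -0.838238 / -0.633272 ≈ 1.323662

1.324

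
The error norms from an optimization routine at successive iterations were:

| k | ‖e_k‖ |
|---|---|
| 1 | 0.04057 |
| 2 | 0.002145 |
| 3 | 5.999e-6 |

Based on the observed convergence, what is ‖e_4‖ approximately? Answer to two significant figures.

4.7e-11

First estimate the order: p ≈ ln(‖e_3‖/‖e_2‖) / ln(‖e_2‖/‖e_1‖) = ln(5.999e-6/0.002145)/ln(0.002145/0.04057) = ln(0.00279674)/ln(0.0528716) ≈ 1.9998.
Then ‖e_4‖ ≈ ‖e_3‖·(‖e_3‖/‖e_2‖)^p = 5.999e-6·(0.00279674)^1.9998 = 5.999e-6·7.83096e-06 ≈ 4.698e-11.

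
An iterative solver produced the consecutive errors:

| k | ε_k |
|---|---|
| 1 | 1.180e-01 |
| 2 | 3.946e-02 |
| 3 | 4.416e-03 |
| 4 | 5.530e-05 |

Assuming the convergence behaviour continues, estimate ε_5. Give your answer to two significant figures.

8.7e-9

First estimate the order: p ≈ ln(ε_4/ε_3) / ln(ε_3/ε_2) = ln(5.530e-05/4.416e-03)/ln(4.416e-03/3.946e-02) = ln(0.0125226)/ln(0.111911) ≈ 2.0001.
Then ε_5 ≈ ε_4·(ε_4/ε_3)^p = 5.530e-05·(0.0125226)^2.0001 = 5.530e-05·0.000156747 ≈ 8.668e-09.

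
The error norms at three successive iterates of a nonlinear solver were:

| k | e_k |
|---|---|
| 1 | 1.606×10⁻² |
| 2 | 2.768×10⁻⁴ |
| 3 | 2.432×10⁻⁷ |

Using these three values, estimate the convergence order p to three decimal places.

1.733

p ≈ ln(e_3/e_2) / ln(e_2/e_1)
  = ln(2.432×10⁻⁷/2.768×10⁻⁴) / ln(2.768×10⁻⁴/1.606×10⁻²)
  = ln(0.000878613) / ln(0.0172354)
  = -7.037166 / -4.060790 ≈ 1.732955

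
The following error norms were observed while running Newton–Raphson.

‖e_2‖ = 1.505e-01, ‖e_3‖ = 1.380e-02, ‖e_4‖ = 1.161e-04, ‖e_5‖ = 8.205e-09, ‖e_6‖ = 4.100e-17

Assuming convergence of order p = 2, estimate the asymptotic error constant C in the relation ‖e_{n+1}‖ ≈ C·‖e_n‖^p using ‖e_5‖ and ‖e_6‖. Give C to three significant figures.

C ≈ ‖e_6‖ / ‖e_5‖^2
  = 4.100e-17 / (8.205e-09)^2
  = 4.100e-17 / 6.7322e-17 ≈ 0.60901

0.609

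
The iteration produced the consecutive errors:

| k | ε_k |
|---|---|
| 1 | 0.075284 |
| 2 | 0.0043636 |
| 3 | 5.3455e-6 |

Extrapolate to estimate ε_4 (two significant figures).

First estimate the order: p ≈ ln(ε_3/ε_2) / ln(ε_2/ε_1) = ln(5.3455e-6/0.0043636)/ln(0.0043636/0.075284) = ln(0.00122502)/ln(0.0579619) ≈ 2.3542.
Then ε_4 ≈ ε_3·(ε_3/ε_2)^p = 5.3455e-6·(0.00122502)^2.3542 = 5.3455e-6·1.39607e-07 ≈ 7.463e-13.

7.5e-13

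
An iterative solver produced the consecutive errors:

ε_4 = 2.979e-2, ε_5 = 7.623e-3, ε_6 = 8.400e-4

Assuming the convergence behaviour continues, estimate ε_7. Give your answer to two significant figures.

First estimate the order: p ≈ ln(ε_6/ε_5) / ln(ε_5/ε_4) = ln(8.400e-4/7.623e-3)/ln(7.623e-3/2.979e-2) = ln(0.110193)/ln(0.255891) ≈ 1.6181.
Then ε_7 ≈ ε_6·(ε_6/ε_5)^p = 8.400e-4·(0.110193)^1.6181 = 8.400e-4·0.0281909 ≈ 2.368e-05.

2.4e-5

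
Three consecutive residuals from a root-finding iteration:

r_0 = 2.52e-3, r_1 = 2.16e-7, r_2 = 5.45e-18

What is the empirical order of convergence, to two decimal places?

p ≈ ln(r_2/r_1) / ln(r_1/r_0)
  = ln(5.45e-18/2.16e-7) / ln(2.16e-7/2.52e-3)
  = ln(2.52315e-11) / ln(8.57143e-05)
  = -24.40293 / -9.36449 ≈ 2.60590

2.61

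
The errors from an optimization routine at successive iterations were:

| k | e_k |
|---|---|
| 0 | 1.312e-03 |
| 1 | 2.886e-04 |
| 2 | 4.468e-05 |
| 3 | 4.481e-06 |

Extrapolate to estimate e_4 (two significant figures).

2.6e-7

First estimate the order: p ≈ ln(e_3/e_2) / ln(e_2/e_1) = ln(4.481e-06/4.468e-05)/ln(4.468e-05/2.886e-04) = ln(0.100291)/ln(0.154816) ≈ 1.2327.
Then e_4 ≈ e_3·(e_3/e_2)^p = 4.481e-06·(0.100291)^1.2327 = 4.481e-06·0.0587294 ≈ 2.632e-07.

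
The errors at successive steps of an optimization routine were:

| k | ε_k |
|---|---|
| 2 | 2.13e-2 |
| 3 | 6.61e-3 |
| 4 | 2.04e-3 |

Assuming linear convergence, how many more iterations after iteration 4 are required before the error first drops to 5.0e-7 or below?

8

Rate ρ ≈ ε_4/ε_3 = 2.04e-3/6.61e-3 = 0.3086.
After j more steps, ε_{4+j} ≈ 2.04e-3·ρ^j; need ρ^j ≤ 5.0e-7/2.04e-3 = 0.000245098.
j ≥ ln(0.000245098)/ln(0.3086) = -8.3139/-1.17571 = 7.071.
So 8 more iterations are needed.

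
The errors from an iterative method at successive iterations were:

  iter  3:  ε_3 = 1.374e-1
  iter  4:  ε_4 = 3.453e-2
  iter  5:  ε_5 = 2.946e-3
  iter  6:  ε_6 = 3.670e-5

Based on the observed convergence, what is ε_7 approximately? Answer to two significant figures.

1.5e-8

First estimate the order: p ≈ ln(ε_6/ε_5) / ln(ε_5/ε_4) = ln(3.670e-5/2.946e-3)/ln(2.946e-3/3.453e-2) = ln(0.0124576)/ln(0.0853171) ≈ 1.7817.
Then ε_7 ≈ ε_6·(ε_6/ε_5)^p = 3.670e-5·(0.0124576)^1.7817 = 3.670e-5·0.000404236 ≈ 1.484e-08.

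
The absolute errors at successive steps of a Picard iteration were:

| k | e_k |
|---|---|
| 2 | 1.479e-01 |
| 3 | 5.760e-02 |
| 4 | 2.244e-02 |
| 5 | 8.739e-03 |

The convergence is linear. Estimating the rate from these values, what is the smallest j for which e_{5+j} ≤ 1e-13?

27

Rate ρ ≈ e_5/e_4 = 8.739e-03/2.244e-02 = 0.3894.
After j more steps, e_{5+j} ≈ 8.739e-03·ρ^j; need ρ^j ≤ 1e-13/8.739e-03 = 1.1443e-11.
j ≥ ln(1.1443e-11)/ln(0.3894) = -25.1936/-0.94315 = 26.712.
So 27 more iterations are needed.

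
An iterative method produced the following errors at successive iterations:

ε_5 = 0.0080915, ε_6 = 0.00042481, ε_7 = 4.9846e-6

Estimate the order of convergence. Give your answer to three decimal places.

p ≈ ln(ε_7/ε_6) / ln(ε_6/ε_5)
  = ln(4.9846e-6/0.00042481) / ln(0.00042481/0.0080915)
  = ln(0.0117337) / ln(0.0525008)
  = -4.445290 / -2.946927 ≈ 1.508449

1.508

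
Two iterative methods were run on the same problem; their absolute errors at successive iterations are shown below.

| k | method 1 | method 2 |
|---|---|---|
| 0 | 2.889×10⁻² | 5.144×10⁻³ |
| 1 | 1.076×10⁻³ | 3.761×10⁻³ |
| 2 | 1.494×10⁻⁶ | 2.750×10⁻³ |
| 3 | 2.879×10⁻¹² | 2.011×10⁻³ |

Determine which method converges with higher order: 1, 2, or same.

1

Method 1: p ≈ ln(2.879×10⁻¹²/1.494×10⁻⁶)/ln(1.494×10⁻⁶/1.076×10⁻³) ≈ 2.00.
Method 2: p ≈ ln(2.011×10⁻³/2.750×10⁻³)/ln(2.750×10⁻³/3.761×10⁻³) ≈ 1.00.
Method 1 has the higher order (≈2.0 vs ≈1.0).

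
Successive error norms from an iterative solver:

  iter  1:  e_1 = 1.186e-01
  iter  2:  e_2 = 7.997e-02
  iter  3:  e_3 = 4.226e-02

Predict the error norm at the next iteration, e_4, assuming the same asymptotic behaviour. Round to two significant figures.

First estimate the order: p ≈ ln(e_3/e_2) / ln(e_2/e_1) = ln(4.226e-02/7.997e-02)/ln(7.997e-02/1.186e-01) = ln(0.528448)/ln(0.674283) ≈ 1.6184.
Then e_4 ≈ e_3·(e_3/e_2)^p = 4.226e-02·(0.528448)^1.6184 = 4.226e-02·0.356211 ≈ 0.01505.

1.5e-2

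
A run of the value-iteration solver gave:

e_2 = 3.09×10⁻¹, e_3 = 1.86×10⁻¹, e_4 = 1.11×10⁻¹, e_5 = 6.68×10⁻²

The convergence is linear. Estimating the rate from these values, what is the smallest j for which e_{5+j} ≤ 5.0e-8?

28

Rate ρ ≈ e_5/e_4 = 6.68×10⁻²/1.11×10⁻¹ = 0.6018.
After j more steps, e_{5+j} ≈ 6.68×10⁻²·ρ^j; need ρ^j ≤ 5.0e-8/6.68×10⁻² = 7.48503e-07.
j ≥ ln(7.48503e-07)/ln(0.6018) = -14.1052/-0.50783 = 27.775.
So 28 more iterations are needed.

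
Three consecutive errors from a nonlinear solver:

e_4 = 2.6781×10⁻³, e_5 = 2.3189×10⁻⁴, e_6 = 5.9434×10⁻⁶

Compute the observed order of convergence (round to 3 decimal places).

p ≈ ln(e_6/e_5) / ln(e_5/e_4)
  = ln(5.9434×10⁻⁶/2.3189×10⁻⁴) / ln(2.3189×10⁻⁴/2.6781×10⁻³)
  = ln(0.0256303) / ln(0.0865875)
  = -3.663980 / -2.446600 ≈ 1.497580

1.498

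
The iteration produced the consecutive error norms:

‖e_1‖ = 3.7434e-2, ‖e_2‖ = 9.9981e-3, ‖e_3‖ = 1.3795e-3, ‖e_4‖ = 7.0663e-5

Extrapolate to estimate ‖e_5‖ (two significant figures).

8.2e-7

First estimate the order: p ≈ ln(‖e_4‖/‖e_3‖) / ln(‖e_3‖/‖e_2‖) = ln(7.0663e-5/1.3795e-3)/ln(1.3795e-3/9.9981e-3) = ln(0.0512236)/ln(0.137976) ≈ 1.5003.
Then ‖e_5‖ ≈ ‖e_4‖·(‖e_4‖/‖e_3‖)^p = 7.0663e-5·(0.0512236)^1.5003 = 7.0663e-5·0.0115829 ≈ 8.185e-07.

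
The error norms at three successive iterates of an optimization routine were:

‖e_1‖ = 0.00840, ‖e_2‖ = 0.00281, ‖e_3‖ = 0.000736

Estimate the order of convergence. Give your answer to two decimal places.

1.22

p ≈ ln(‖e_3‖/‖e_2‖) / ln(‖e_2‖/‖e_1‖)
  = ln(0.000736/0.00281) / ln(0.00281/0.00840)
  = ln(0.261922) / ln(0.334524)
  = -1.33971 / -1.09505 ≈ 1.22342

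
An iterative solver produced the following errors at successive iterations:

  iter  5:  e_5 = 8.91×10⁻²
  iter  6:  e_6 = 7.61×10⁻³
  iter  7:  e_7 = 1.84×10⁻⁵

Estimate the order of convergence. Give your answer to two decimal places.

2.45

p ≈ ln(e_7/e_6) / ln(e_6/e_5)
  = ln(1.84×10⁻⁵/7.61×10⁻³) / ln(7.61×10⁻³/8.91×10⁻²)
  = ln(0.00241787) / ln(0.0854097)
  = -6.02487 / -2.46030 ≈ 2.44884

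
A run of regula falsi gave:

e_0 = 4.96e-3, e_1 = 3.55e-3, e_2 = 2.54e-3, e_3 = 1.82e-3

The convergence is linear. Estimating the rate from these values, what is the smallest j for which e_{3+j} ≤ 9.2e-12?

Rate ρ ≈ e_3/e_2 = 1.82e-3/2.54e-3 = 0.7165.
After j more steps, e_{3+j} ≈ 1.82e-3·ρ^j; need ρ^j ≤ 9.2e-12/1.82e-3 = 5.05495e-09.
j ≥ ln(5.05495e-09)/ln(0.7165) = -19.1029/-0.33338 = 57.301.
So 58 more iterations are needed.

58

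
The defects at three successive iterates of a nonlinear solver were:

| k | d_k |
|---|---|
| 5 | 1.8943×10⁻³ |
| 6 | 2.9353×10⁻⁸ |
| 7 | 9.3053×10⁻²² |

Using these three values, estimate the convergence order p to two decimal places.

2.81

p ≈ ln(d_7/d_6) / ln(d_6/d_5)
  = ln(9.3053×10⁻²²/2.9353×10⁻⁸) / ln(2.9353×10⁻⁸/1.8943×10⁻³)
  = ln(3.17014e-14) / ln(1.54954e-05)
  = -31.08242 / -11.07497 ≈ 2.80655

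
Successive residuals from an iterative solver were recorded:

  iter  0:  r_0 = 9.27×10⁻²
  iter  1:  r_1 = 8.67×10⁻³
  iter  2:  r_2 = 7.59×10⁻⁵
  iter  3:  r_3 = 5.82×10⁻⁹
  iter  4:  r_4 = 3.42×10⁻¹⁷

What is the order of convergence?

2

Consecutive ratios: r_4/r_3 = 3.42×10⁻¹⁷/5.82×10⁻⁹ = 5.87629e-09, r_3/r_2 = 5.82×10⁻⁹/7.59×10⁻⁵ = 7.66798e-05.
p ≈ ln(5.87629e-09)/ln(7.66798e-05) = -18.9523/-9.4759 ≈ 2.00.
So the convergence is quadratic (order 2).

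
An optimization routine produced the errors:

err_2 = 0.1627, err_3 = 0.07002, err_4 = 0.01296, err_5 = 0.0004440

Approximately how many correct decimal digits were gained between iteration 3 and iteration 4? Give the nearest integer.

Digits gained ≈ log₁₀(err_3/err_4) = log₁₀(0.07002/0.01296) = log₁₀(5.40278) ≈ 0.733.

1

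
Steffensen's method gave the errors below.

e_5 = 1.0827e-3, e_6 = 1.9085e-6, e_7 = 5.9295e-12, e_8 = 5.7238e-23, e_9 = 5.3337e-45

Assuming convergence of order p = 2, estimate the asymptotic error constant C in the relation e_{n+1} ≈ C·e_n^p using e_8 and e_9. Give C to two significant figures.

1.6

C ≈ e_9 / e_8^2
  = 5.3337e-45 / (5.7238e-23)^2
  = 5.3337e-45 / 3.27619e-45 ≈ 1.628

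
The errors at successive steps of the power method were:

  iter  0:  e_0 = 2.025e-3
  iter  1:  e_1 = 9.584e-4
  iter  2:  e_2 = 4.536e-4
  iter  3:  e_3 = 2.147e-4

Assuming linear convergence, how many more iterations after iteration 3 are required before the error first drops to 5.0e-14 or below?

Rate ρ ≈ e_3/e_2 = 2.147e-4/4.536e-4 = 0.4733.
After j more steps, e_{3+j} ≈ 2.147e-4·ρ^j; need ρ^j ≤ 5.0e-14/2.147e-4 = 2.32883e-10.
j ≥ ln(2.32883e-10)/ln(0.4733) = -22.1805/-0.74803 = 29.652.
So 30 more iterations are needed.

30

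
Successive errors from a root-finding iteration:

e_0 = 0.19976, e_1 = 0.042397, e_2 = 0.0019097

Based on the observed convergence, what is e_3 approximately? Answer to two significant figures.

3.9e-6

First estimate the order: p ≈ ln(e_2/e_1) / ln(e_1/e_0) = ln(0.0019097/0.042397)/ln(0.042397/0.19976) = ln(0.0450433)/ln(0.21224) ≈ 2.0000.
Then e_3 ≈ e_2·(e_2/e_1)^p = 0.0019097·(0.0450433)^2.0000 = 0.0019097·0.0020289 ≈ 3.875e-06.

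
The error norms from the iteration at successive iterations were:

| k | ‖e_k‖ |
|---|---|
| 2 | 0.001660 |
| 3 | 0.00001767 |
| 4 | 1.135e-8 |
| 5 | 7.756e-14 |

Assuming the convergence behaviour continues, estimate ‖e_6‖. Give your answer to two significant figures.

First estimate the order: p ≈ ln(‖e_5‖/‖e_4‖) / ln(‖e_4‖/‖e_3‖) = ln(7.756e-14/1.135e-8)/ln(1.135e-8/0.00001767) = ln(6.83348e-06)/ln(0.000642332) ≈ 1.6181.
Then ‖e_6‖ ≈ ‖e_5‖·(‖e_5‖/‖e_4‖)^p = 7.756e-14·(6.83348e-06)^1.6181 = 7.756e-14·4.38464e-09 ≈ 3.401e-22.

3.4e-22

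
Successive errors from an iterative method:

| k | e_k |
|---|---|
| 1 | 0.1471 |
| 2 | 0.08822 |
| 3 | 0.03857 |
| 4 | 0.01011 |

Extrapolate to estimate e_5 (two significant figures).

1.2e-3

First estimate the order: p ≈ ln(e_4/e_3) / ln(e_3/e_2) = ln(0.01011/0.03857)/ln(0.03857/0.08822) = ln(0.262121)/ln(0.437202) ≈ 1.6183.
Then e_5 ≈ e_4·(e_4/e_3)^p = 0.01011·(0.262121)^1.6183 = 0.01011·0.114541 ≈ 0.001158.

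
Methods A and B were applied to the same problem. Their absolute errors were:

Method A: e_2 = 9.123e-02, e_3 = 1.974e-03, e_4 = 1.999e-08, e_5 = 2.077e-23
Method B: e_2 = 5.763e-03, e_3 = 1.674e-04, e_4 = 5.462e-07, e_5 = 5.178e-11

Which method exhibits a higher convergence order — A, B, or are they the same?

Method A: p ≈ ln(2.077e-23/1.999e-08)/ln(1.999e-08/1.974e-03) ≈ 3.00.
Method B: p ≈ ln(5.178e-11/5.462e-07)/ln(5.462e-07/1.674e-04) ≈ 1.62.
Method A has the higher order (≈3.0 vs ≈1.6).

A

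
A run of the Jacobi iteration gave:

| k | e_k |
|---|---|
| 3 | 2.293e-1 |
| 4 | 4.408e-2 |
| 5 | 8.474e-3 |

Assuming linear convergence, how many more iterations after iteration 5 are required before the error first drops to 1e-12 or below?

14

Rate ρ ≈ e_5/e_4 = 8.474e-3/4.408e-2 = 0.1922.
After j more steps, e_{5+j} ≈ 8.474e-3·ρ^j; need ρ^j ≤ 1e-12/8.474e-3 = 1.18008e-10.
j ≥ ln(1.18008e-10)/ln(0.1922) = -22.8603/-1.64922 = 13.861.
So 14 more iterations are needed.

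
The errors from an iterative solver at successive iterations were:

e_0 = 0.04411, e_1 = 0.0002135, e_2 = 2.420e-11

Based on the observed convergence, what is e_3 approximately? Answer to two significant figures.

First estimate the order: p ≈ ln(e_2/e_1) / ln(e_1/e_0) = ln(2.420e-11/0.0002135)/ln(0.0002135/0.04411) = ln(1.13349e-07)/ln(0.00484017) ≈ 3.0001.
Then e_3 ≈ e_2·(e_2/e_1)^p = 2.420e-11·(1.13349e-07)^3.0001 = 2.420e-11·1.45398e-21 ≈ 3.519e-32.

3.5e-32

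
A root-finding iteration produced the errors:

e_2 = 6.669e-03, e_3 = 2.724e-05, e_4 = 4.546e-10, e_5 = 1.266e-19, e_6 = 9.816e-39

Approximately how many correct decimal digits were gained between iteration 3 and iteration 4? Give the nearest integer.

5

Digits gained ≈ log₁₀(e_3/e_4) = log₁₀(2.724e-05/4.546e-10) = log₁₀(59920.8) ≈ 4.778.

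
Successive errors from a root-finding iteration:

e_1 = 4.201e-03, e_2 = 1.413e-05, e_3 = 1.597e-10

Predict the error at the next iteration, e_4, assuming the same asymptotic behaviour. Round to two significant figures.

First estimate the order: p ≈ ln(e_3/e_2) / ln(e_2/e_1) = ln(1.597e-10/1.413e-05)/ln(1.413e-05/4.201e-03) = ln(1.13022e-05)/ln(0.00336348) ≈ 2.0002.
Then e_4 ≈ e_3·(e_3/e_2)^p = 1.597e-10·(1.13022e-05)^2.0002 = 1.597e-10·1.27449e-10 ≈ 2.035e-20.

2.0e-20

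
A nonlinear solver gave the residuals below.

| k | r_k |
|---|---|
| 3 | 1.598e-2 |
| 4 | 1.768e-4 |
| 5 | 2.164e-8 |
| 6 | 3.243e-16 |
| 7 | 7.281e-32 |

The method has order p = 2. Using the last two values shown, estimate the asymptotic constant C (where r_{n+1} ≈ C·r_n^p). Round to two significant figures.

0.69

C ≈ r_7 / r_6^2
  = 7.281e-32 / (3.243e-16)^2
  = 7.281e-32 / 1.0517e-31 ≈ 0.6923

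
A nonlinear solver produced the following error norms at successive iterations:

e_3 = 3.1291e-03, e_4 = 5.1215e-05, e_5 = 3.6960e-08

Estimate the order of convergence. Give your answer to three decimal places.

1.759

p ≈ ln(e_5/e_4) / ln(e_4/e_3)
  = ln(3.6960e-08/5.1215e-05) / ln(5.1215e-05/3.1291e-03)
  = ln(0.000721664) / ln(0.0163673)
  = -7.233951 / -4.112470 ≈ 1.759028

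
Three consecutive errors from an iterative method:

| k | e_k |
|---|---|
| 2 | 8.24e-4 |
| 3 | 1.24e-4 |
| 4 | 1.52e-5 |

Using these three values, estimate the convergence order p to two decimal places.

p ≈ ln(e_4/e_3) / ln(e_3/e_2)
  = ln(1.52e-5/1.24e-4) / ln(1.24e-4/8.24e-4)
  = ln(0.122581) / ln(0.150485)
  = -2.09898 / -1.89389 ≈ 1.10829

1.11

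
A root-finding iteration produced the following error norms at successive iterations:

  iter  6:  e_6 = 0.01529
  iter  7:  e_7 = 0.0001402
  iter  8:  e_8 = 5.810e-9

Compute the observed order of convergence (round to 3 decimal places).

2.151

p ≈ ln(e_8/e_7) / ln(e_7/e_6)
  = ln(5.810e-9/0.0001402) / ln(0.0001402/0.01529)
  = ln(4.14408e-05) / ln(0.00916939)
  = -10.091245 / -4.691885 ≈ 2.150787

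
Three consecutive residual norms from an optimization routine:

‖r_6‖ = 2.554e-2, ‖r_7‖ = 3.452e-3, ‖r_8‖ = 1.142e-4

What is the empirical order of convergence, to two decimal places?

1.70

p ≈ ln(‖r_8‖/‖r_7‖) / ln(‖r_7‖/‖r_6‖)
  = ln(1.142e-4/3.452e-3) / ln(3.452e-3/2.554e-2)
  = ln(0.0330823) / ln(0.135161)
  = -3.40876 / -2.00129 ≈ 1.70328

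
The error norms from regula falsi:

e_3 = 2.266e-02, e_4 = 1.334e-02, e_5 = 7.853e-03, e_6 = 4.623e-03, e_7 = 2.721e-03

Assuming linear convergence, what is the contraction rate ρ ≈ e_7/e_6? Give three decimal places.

0.589

ρ ≈ e_7/e_6 = 2.721e-03/4.623e-03 = 0.58858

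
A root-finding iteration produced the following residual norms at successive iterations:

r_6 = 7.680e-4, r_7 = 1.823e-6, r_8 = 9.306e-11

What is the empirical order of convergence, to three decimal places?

p ≈ ln(r_8/r_7) / ln(r_7/r_6)
  = ln(9.306e-11/1.823e-6) / ln(1.823e-6/7.680e-4)
  = ln(5.10477e-05) / ln(0.0023737)
  = -9.882750 / -6.043305 ≈ 1.635322

1.635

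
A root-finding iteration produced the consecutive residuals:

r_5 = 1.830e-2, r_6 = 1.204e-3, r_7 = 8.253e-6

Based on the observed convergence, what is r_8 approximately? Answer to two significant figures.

9.0e-10

First estimate the order: p ≈ ln(r_7/r_6) / ln(r_6/r_5) = ln(8.253e-6/1.204e-3)/ln(1.204e-3/1.830e-2) = ln(0.00685465)/ln(0.0657923) ≈ 1.8311.
Then r_8 ≈ r_7·(r_7/r_6)^p = 8.253e-6·(0.00685465)^1.8311 = 8.253e-6·0.000109012 ≈ 8.997e-10.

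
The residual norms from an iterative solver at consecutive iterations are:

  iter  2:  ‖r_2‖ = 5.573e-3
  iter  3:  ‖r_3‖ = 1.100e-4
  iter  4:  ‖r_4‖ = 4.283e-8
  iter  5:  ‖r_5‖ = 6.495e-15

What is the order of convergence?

2

Consecutive ratios: ‖r_5‖/‖r_4‖ = 6.495e-15/4.283e-8 = 1.51646e-07, ‖r_4‖/‖r_3‖ = 4.283e-8/1.100e-4 = 0.000389364.
p ≈ ln(1.51646e-07)/ln(0.000389364) = -15.7017/-7.8510 ≈ 2.00.
So the convergence is quadratic (order 2).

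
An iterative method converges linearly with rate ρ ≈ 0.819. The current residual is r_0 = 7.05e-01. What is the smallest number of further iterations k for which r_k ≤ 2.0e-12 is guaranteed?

After k steps, r_k ≈ 7.05e-01·0.819^k.
Need 0.819^k ≤ 2.0e-12/7.05e-01 = 2.83688e-12.
k ≥ ln(2.83688e-12)/ln(0.819) = -26.5883/-0.19967 = 133.161.
Smallest integer k = 134.

134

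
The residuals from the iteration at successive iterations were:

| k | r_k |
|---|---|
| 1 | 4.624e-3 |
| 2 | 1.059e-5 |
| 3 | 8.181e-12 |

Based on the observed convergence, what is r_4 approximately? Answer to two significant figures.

First estimate the order: p ≈ ln(r_3/r_2) / ln(r_2/r_1) = ln(8.181e-12/1.059e-5)/ln(1.059e-5/4.624e-3) = ln(7.72521e-07)/ln(0.00229022) ≈ 2.3151.
Then r_4 ≈ r_3·(r_3/r_2)^p = 8.181e-12·(7.72521e-07)^2.3151 = 8.181e-12·7.07785e-15 ≈ 5.79e-26.

5.8e-26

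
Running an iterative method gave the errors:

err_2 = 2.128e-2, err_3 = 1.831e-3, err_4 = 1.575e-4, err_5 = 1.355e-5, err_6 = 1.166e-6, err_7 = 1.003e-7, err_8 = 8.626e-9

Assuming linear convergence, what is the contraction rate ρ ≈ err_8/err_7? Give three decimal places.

ρ ≈ err_8/err_7 = 8.626e-9/1.003e-7 = 0.08600

0.086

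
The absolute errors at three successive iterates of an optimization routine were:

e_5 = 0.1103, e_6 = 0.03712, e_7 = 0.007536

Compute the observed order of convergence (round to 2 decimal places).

1.46

p ≈ ln(e_7/e_6) / ln(e_6/e_5)
  = ln(0.007536/0.03712) / ln(0.03712/0.1103)
  = ln(0.203017) / ln(0.336537)
  = -1.59447 / -1.08905 ≈ 1.46409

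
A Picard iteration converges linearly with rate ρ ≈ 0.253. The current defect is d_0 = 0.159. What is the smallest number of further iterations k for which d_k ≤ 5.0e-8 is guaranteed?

After k steps, d_k ≈ 0.159·0.253^k.
Need 0.253^k ≤ 5.0e-8/0.159 = 3.14465e-07.
k ≥ ln(3.14465e-07)/ln(0.253) = -14.9724/-1.37437 = 10.894.
Smallest integer k = 11.

11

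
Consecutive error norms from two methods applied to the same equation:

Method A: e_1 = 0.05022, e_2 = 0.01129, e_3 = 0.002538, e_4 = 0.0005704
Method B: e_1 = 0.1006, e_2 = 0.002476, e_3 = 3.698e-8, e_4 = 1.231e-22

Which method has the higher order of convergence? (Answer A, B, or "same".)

Method A: p ≈ ln(0.0005704/0.002538)/ln(0.002538/0.01129) ≈ 1.00.
Method B: p ≈ ln(1.231e-22/3.698e-8)/ln(3.698e-8/0.002476) ≈ 3.00.
Method B has the higher order (≈3.0 vs ≈1.0).

B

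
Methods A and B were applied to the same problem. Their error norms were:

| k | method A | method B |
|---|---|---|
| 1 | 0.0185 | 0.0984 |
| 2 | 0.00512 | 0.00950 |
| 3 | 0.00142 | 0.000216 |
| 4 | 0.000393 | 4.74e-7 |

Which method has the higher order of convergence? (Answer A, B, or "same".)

B

Method A: p ≈ ln(0.000393/0.00142)/ln(0.00142/0.00512) ≈ 1.00.
Method B: p ≈ ln(4.74e-7/0.000216)/ln(0.000216/0.00950) ≈ 1.62.
Method B has the higher order (≈1.6 vs ≈1.0).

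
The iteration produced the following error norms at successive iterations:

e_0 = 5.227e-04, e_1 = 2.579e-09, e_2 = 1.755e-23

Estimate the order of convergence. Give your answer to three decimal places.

p ≈ ln(e_2/e_1) / ln(e_1/e_0)
  = ln(1.755e-23/2.579e-09) / ln(2.579e-09/5.227e-04)
  = ln(6.80496e-15) / ln(4.934e-06)
  = -32.621125 / -12.219361 ≈ 2.669626

2.670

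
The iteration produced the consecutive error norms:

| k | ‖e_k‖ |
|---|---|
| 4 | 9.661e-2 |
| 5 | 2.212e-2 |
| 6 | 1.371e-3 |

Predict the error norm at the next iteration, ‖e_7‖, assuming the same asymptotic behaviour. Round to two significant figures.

First estimate the order: p ≈ ln(‖e_6‖/‖e_5‖) / ln(‖e_5‖/‖e_4‖) = ln(1.371e-3/2.212e-2)/ln(2.212e-2/9.661e-2) = ln(0.0619801)/ln(0.228962) ≈ 1.8864.
Then ‖e_7‖ ≈ ‖e_6‖·(‖e_6‖/‖e_5‖)^p = 1.371e-3·(0.0619801)^1.8864 = 1.371e-3·0.00526871 ≈ 7.223e-06.

7.2e-6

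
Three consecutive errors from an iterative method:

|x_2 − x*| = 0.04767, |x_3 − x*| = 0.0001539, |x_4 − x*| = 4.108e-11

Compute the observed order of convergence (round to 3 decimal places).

2.639

p ≈ ln(|x_4 − x*|/|x_3 − x*|) / ln(|x_3 − x*|/|x_2 − x*|)
  = ln(4.108e-11/0.0001539) / ln(0.0001539/0.04767)
  = ln(2.66927e-07) / ln(0.00322845)
  = -15.136291 / -5.735753 ≈ 2.638937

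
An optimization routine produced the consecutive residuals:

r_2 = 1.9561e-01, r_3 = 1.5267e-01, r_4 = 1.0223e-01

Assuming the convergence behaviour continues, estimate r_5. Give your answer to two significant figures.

5.3e-2

First estimate the order: p ≈ ln(r_4/r_3) / ln(r_3/r_2) = ln(1.0223e-01/1.5267e-01)/ln(1.5267e-01/1.9561e-01) = ln(0.669614)/ln(0.780482) ≈ 1.6182.
Then r_5 ≈ r_4·(r_4/r_3)^p = 1.0223e-01·(0.669614)^1.6182 = 1.0223e-01·0.522576 ≈ 0.05342.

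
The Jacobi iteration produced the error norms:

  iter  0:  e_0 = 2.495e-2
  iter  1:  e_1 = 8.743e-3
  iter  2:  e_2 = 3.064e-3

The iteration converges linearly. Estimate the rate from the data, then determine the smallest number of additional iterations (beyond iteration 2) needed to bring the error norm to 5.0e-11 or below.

Rate ρ ≈ e_2/e_1 = 3.064e-3/8.743e-3 = 0.3505.
After j more steps, e_{2+j} ≈ 3.064e-3·ρ^j; need ρ^j ≤ 5.0e-11/3.064e-3 = 1.63185e-08.
j ≥ ln(1.63185e-08)/ln(0.3505) = -17.9310/-1.04839 = 17.103.
So 18 more iterations are needed.

18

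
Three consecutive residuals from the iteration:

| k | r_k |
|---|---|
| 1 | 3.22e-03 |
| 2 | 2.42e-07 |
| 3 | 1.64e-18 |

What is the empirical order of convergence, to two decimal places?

p ≈ ln(r_3/r_2) / ln(r_2/r_1)
  = ln(1.64e-18/2.42e-07) / ln(2.42e-07/3.22e-03)
  = ln(6.77686e-12) / ln(7.51553e-05)
  = -25.71751 / -9.49595 ≈ 2.70826

2.71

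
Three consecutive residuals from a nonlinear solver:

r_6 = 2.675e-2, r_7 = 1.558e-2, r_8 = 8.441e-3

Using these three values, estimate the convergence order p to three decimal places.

p ≈ ln(r_8/r_7) / ln(r_7/r_6)
  = ln(8.441e-3/1.558e-2) / ln(1.558e-2/2.675e-2)
  = ln(0.541784) / ln(0.58243)
  = -0.612888 / -0.540546 ≈ 1.133831

1.134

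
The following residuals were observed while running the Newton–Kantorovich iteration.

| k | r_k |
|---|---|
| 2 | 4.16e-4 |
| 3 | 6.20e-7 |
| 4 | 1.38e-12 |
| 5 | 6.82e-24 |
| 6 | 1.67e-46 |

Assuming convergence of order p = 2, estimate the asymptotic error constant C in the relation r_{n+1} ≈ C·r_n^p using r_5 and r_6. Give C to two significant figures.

3.6

C ≈ r_6 / r_5^2
  = 1.67e-46 / (6.82e-24)^2
  = 1.67e-46 / 4.65124e-47 ≈ 3.5904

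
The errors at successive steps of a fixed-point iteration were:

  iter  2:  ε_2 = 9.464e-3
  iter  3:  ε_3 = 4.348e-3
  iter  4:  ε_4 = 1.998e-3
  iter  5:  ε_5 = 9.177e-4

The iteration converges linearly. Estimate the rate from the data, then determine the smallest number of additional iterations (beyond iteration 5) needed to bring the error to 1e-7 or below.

12

Rate ρ ≈ ε_5/ε_4 = 9.177e-4/1.998e-3 = 0.4593.
After j more steps, ε_{5+j} ≈ 9.177e-4·ρ^j; need ρ^j ≤ 1e-7/9.177e-4 = 0.000108968.
j ≥ ln(0.000108968)/ln(0.4593) = -9.1245/-0.77805 = 11.727.
So 12 more iterations are needed.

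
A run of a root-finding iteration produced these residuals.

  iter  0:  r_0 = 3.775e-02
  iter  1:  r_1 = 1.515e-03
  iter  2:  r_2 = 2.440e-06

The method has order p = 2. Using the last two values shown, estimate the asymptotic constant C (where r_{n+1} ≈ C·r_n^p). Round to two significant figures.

1.1

C ≈ r_2 / r_1^2
  = 2.440e-06 / (1.515e-03)^2
  = 2.440e-06 / 2.29523e-06 ≈ 1.0631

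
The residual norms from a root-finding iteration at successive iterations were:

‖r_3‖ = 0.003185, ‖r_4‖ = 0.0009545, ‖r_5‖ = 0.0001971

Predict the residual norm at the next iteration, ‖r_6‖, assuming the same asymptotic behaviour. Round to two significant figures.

First estimate the order: p ≈ ln(‖r_5‖/‖r_4‖) / ln(‖r_4‖/‖r_3‖) = ln(0.0001971/0.0009545)/ln(0.0009545/0.003185) = ln(0.206496)/ln(0.299686) ≈ 1.3091.
Then ‖r_6‖ ≈ ‖r_5‖·(‖r_5‖/‖r_4‖)^p = 0.0001971·(0.206496)^1.3091 = 0.0001971·0.126809 ≈ 2.499e-05.

2.5e-5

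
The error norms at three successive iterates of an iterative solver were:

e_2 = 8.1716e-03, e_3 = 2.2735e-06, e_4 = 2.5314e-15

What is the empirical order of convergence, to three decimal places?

p ≈ ln(e_4/e_3) / ln(e_3/e_2)
  = ln(2.5314e-15/2.2735e-06) / ln(2.2735e-06/8.1716e-03)
  = ln(1.11344e-09) / ln(0.00027822)
  = -20.615812 / -8.187098 ≈ 2.518085

2.518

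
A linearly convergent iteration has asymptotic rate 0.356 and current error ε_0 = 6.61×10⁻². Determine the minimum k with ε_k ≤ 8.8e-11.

20

After k steps, ε_k ≈ 6.61×10⁻²·0.356^k.
Need 0.356^k ≤ 8.8e-11/6.61×10⁻² = 1.33132e-09.
k ≥ ln(1.33132e-09)/ln(0.356) = -20.4371/-1.03282 = 19.788.
Smallest integer k = 20.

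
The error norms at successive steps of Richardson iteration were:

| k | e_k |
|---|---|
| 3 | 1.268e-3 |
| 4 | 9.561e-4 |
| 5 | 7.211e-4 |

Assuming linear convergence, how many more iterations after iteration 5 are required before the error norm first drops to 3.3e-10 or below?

52

Rate ρ ≈ e_5/e_4 = 7.211e-4/9.561e-4 = 0.7542.
After j more steps, e_{5+j} ≈ 7.211e-4·ρ^j; need ρ^j ≤ 3.3e-10/7.211e-4 = 4.57634e-07.
j ≥ ln(4.57634e-07)/ln(0.7542) = -14.5972/-0.28210 = 51.745.
So 52 more iterations are needed.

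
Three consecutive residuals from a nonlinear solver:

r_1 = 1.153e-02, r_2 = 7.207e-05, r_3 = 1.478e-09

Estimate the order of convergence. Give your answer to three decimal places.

2.127

p ≈ ln(r_3/r_2) / ln(r_2/r_1)
  = ln(1.478e-09/7.207e-05) / ln(7.207e-05/1.153e-02)
  = ln(2.05078e-05) / ln(0.00625065)
  = -10.794705 / -5.075070 ≈ 2.127006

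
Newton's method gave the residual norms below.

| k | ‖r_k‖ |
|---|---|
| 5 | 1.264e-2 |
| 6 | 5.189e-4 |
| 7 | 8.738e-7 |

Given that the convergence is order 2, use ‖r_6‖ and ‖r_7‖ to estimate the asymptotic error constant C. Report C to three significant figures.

3.25

C ≈ ‖r_7‖ / ‖r_6‖^2
  = 8.738e-7 / (5.189e-4)^2
  = 8.738e-7 / 2.69257e-07 ≈ 3.2452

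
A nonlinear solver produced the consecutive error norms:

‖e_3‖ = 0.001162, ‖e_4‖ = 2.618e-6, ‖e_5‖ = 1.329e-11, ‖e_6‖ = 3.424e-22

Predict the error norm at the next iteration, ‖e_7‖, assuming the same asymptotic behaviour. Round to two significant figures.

2.3e-43

First estimate the order: p ≈ ln(‖e_6‖/‖e_5‖) / ln(‖e_5‖/‖e_4‖) = ln(3.424e-22/1.329e-11)/ln(1.329e-11/2.618e-6) = ln(2.57637e-11)/ln(5.07639e-06) ≈ 2.0000.
Then ‖e_7‖ ≈ ‖e_6‖·(‖e_6‖/‖e_5‖)^p = 3.424e-22·(2.57637e-11)^2.0000 = 3.424e-22·6.63768e-22 ≈ 2.273e-43.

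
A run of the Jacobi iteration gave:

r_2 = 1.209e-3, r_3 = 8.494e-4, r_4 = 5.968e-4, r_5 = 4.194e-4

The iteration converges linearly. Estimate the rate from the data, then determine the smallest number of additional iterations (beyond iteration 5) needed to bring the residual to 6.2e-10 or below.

39

Rate ρ ≈ r_5/r_4 = 4.194e-4/5.968e-4 = 0.7027.
After j more steps, r_{5+j} ≈ 4.194e-4·ρ^j; need ρ^j ≤ 6.2e-10/4.194e-4 = 1.4783e-06.
j ≥ ln(1.4783e-06)/ln(0.7027) = -13.4246/-0.35283 = 38.048.
So 39 more iterations are needed.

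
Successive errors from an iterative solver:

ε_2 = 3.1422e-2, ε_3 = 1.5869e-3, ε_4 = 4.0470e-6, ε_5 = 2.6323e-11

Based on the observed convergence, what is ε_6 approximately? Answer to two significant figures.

First estimate the order: p ≈ ln(ε_5/ε_4) / ln(ε_4/ε_3) = ln(2.6323e-11/4.0470e-6)/ln(4.0470e-6/1.5869e-3) = ln(6.50432e-06)/ln(0.00255026) ≈ 2.0000.
Then ε_6 ≈ ε_5·(ε_5/ε_4)^p = 2.6323e-11·(6.50432e-06)^2.0000 = 2.6323e-11·4.23062e-11 ≈ 1.114e-21.

1.1e-21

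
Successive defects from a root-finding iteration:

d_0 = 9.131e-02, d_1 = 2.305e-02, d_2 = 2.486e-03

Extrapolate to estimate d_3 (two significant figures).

First estimate the order: p ≈ ln(d_2/d_1) / ln(d_1/d_0) = ln(2.486e-03/2.305e-02)/ln(2.305e-02/9.131e-02) = ln(0.107852)/ln(0.252437) ≈ 1.6178.
Then d_3 ≈ d_2·(d_2/d_1)^p = 2.486e-03·(0.107852)^1.6178 = 2.486e-03·0.0272464 ≈ 6.773e-05.

6.8e-5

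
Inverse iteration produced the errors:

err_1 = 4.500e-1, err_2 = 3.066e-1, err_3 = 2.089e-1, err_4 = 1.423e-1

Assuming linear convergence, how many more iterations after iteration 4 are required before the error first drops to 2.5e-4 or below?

17

Rate ρ ≈ err_4/err_3 = 1.423e-1/2.089e-1 = 0.6812.
After j more steps, err_{4+j} ≈ 1.423e-1·ρ^j; need ρ^j ≤ 2.5e-4/1.423e-1 = 0.00175685.
j ≥ ln(0.00175685)/ln(0.6812) = -6.3442/-0.38390 = 16.526.
So 17 more iterations are needed.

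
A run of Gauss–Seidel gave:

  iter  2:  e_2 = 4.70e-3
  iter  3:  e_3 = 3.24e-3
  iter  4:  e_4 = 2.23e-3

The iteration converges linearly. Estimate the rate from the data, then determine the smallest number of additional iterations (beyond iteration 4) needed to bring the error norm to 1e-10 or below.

46

Rate ρ ≈ e_4/e_3 = 2.23e-3/3.24e-3 = 0.6883.
After j more steps, e_{4+j} ≈ 2.23e-3·ρ^j; need ρ^j ≤ 1e-10/2.23e-3 = 4.4843e-08.
j ≥ ln(4.4843e-08)/ln(0.6883) = -16.9201/-0.37353 = 45.298.
So 46 more iterations are needed.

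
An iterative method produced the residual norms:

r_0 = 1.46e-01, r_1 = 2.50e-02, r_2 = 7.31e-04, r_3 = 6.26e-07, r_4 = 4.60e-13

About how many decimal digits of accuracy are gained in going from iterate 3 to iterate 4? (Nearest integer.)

Digits gained ≈ log₁₀(r_3/r_4) = log₁₀(6.26e-07/4.60e-13) = log₁₀(1.36087e+06) ≈ 6.134.

6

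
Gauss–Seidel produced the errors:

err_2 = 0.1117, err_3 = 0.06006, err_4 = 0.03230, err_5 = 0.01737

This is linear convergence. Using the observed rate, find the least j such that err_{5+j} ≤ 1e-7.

Rate ρ ≈ err_5/err_4 = 0.01737/0.03230 = 0.5378.
After j more steps, err_{5+j} ≈ 0.01737·ρ^j; need ρ^j ≤ 1e-7/0.01737 = 5.75705e-06.
j ≥ ln(5.75705e-06)/ln(0.5378) = -12.0651/-0.62027 = 19.451.
So 20 more iterations are needed.

20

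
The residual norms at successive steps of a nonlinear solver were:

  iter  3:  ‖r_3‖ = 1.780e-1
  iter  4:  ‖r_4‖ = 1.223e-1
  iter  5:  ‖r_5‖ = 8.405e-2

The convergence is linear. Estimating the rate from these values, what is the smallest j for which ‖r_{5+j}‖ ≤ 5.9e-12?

63

Rate ρ ≈ ‖r_5‖/‖r_4‖ = 8.405e-2/1.223e-1 = 0.6872.
After j more steps, ‖r_{5+j}‖ ≈ 8.405e-2·ρ^j; need ρ^j ≤ 5.9e-12/8.405e-2 = 7.01963e-11.
j ≥ ln(7.01963e-11)/ln(0.6872) = -23.3797/-0.37513 = 62.324.
So 63 more iterations are needed.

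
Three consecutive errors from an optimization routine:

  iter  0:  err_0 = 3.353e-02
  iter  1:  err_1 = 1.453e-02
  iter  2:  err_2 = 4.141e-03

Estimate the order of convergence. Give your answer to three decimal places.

1.501

p ≈ ln(err_2/err_1) / ln(err_1/err_0)
  = ln(4.141e-03/1.453e-02) / ln(1.453e-02/3.353e-02)
  = ln(0.284997) / ln(0.433343)
  = -1.255277 / -0.836226 ≈ 1.501122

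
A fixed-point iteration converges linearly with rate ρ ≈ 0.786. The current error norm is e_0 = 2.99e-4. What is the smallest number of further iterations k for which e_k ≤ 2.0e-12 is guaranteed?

After k steps, e_k ≈ 2.99e-4·0.786^k.
Need 0.786^k ≤ 2.0e-12/2.99e-4 = 6.68896e-09.
k ≥ ln(6.68896e-09)/ln(0.786) = -18.8228/-0.24080 = 78.168.
Smallest integer k = 79.

79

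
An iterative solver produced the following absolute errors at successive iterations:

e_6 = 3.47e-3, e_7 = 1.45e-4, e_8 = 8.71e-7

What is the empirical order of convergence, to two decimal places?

p ≈ ln(e_8/e_7) / ln(e_7/e_6)
  = ln(8.71e-7/1.45e-4) / ln(1.45e-4/3.47e-3)
  = ln(0.0060069) / ln(0.0417867)
  = -5.11485 / -3.17518 ≈ 1.61089

1.61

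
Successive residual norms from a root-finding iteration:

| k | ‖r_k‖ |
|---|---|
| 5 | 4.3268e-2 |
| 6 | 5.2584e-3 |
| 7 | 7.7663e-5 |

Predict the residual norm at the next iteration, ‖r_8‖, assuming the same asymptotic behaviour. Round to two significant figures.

1.7e-8

First estimate the order: p ≈ ln(‖r_7‖/‖r_6‖) / ln(‖r_6‖/‖r_5‖) = ln(7.7663e-5/5.2584e-3)/ln(5.2584e-3/4.3268e-2) = ln(0.0147693)/ln(0.121531) ≈ 2.0000.
Then ‖r_8‖ ≈ ‖r_7‖·(‖r_7‖/‖r_6‖)^p = 7.7663e-5·(0.0147693)^2.0000 = 7.7663e-5·0.000218132 ≈ 1.694e-08.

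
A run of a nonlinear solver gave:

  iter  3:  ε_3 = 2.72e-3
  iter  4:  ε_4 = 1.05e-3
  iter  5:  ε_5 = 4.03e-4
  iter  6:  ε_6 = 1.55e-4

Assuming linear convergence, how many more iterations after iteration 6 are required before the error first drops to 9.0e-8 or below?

8

Rate ρ ≈ ε_6/ε_5 = 1.55e-4/4.03e-4 = 0.3846.
After j more steps, ε_{6+j} ≈ 1.55e-4·ρ^j; need ρ^j ≤ 9.0e-8/1.55e-4 = 0.000580645.
j ≥ ln(0.000580645)/ln(0.3846) = -7.4514/-0.95555 = 7.798.
So 8 more iterations are needed.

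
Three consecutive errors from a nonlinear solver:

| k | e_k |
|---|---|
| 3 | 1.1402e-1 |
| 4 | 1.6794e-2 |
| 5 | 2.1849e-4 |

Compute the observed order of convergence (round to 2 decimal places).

2.27

p ≈ ln(e_5/e_4) / ln(e_4/e_3)
  = ln(2.1849e-4/1.6794e-2) / ln(1.6794e-2/1.1402e-1)
  = ln(0.01301) / ln(0.14729)
  = -4.34204 / -1.91535 ≈ 2.26697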